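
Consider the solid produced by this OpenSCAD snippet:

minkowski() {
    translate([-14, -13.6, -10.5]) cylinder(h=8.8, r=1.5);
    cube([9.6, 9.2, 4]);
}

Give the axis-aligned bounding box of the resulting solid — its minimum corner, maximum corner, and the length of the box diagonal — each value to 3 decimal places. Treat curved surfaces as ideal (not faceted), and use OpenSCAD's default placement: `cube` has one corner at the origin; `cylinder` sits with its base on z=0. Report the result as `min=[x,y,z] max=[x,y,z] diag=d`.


A = translate([-14, -13.6, -10.5]) cylinder(h=8.8, r=1.5) → bbox [-15.5,-15.1,-10.5] .. [-12.5,-12.1,-1.7]
B = cube([9.6, 9.2, 4]) → bbox [0,0,0] .. [9.6,9.2,4]
lo = A.lo+B.lo = [-15.5+0, -15.1+0, -10.5+0] = [-15.500,-15.100,-10.500]
hi = A.hi+B.hi = [-12.5+9.6, -12.1+9.2, -1.7+4] = [-2.900,-2.900,2.300]
diag = √(12.6²+12.2²+12.8²) = √471.44 = 21.713

min=[-15.500,-15.100,-10.500] max=[-2.900,-2.900,2.300] diag=21.713


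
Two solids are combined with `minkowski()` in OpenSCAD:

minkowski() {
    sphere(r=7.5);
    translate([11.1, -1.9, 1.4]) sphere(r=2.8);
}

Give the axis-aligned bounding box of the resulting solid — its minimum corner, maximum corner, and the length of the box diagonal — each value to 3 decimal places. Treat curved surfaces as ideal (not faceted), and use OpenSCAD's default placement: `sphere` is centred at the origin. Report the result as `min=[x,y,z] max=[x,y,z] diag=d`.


A = translate([11.1, -1.9, 1.4]) sphere(r=2.8) → bbox [8.3,-4.7,-1.4] .. [13.9,0.9,4.2]
B = sphere(r=7.5) → bbox [-7.5,-7.5,-7.5] .. [7.5,7.5,7.5]
lo = A.lo+B.lo = [8.3-7.5, -4.7-7.5, -1.4-7.5] = [0.800,-12.200,-8.900]
hi = A.hi+B.hi = [13.9+7.5, 0.9+7.5, 4.2+7.5] = [21.400,8.400,11.700]
diag = √(20.6²+20.6²+20.6²) = √1273.08 = 35.680

min=[0.800,-12.200,-8.900] max=[21.400,8.400,11.700] diag=35.680


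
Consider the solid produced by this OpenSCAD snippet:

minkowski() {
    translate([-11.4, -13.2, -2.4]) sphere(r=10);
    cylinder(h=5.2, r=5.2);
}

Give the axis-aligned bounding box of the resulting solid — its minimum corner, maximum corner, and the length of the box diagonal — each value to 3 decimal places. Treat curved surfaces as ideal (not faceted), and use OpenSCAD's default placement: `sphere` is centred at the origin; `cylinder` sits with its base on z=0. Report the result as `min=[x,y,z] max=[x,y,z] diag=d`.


A = translate([-11.4, -13.2, -2.4]) sphere(r=10) → bbox [-21.4,-23.2,-12.4] .. [-1.4,-3.2,7.6]
B = cylinder(h=5.2, r=5.2) → bbox [-5.2,-5.2,0] .. [5.2,5.2,5.2]
lo = A.lo+B.lo = [-21.4-5.2, -23.2-5.2, -12.4+0] = [-26.600,-28.400,-12.400]
hi = A.hi+B.hi = [-1.4+5.2, -3.2+5.2, 7.6+5.2] = [3.800,2.000,12.800]
diag = √(30.4²+30.4²+25.2²) = √2483.36 = 49.833

min=[-26.600,-28.400,-12.400] max=[3.800,2.000,12.800] diag=49.833


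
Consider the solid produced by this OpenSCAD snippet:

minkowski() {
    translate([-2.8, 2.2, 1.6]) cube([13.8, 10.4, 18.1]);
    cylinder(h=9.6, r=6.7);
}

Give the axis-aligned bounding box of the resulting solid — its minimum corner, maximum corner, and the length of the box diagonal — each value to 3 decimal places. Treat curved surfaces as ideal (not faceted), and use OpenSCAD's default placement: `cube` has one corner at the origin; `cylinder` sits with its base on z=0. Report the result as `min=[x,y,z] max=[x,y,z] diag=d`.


min=[-9.500,-4.500,1.600] max=[17.700,19.300,29.300] diag=45.536

A = translate([-2.8, 2.2, 1.6]) cube([13.8, 10.4, 18.1]) → bbox [-2.8,2.2,1.6] .. [11,12.6,19.7]
B = cylinder(h=9.6, r=6.7) → bbox [-6.7,-6.7,0] .. [6.7,6.7,9.6]
lo = A.lo+B.lo = [-2.8-6.7, 2.2-6.7, 1.6+0] = [-9.500,-4.500,1.600]
hi = A.hi+B.hi = [11+6.7, 12.6+6.7, 19.7+9.6] = [17.700,19.300,29.300]
diag = √(27.2²+23.8²+27.7²) = √2073.57 = 45.536


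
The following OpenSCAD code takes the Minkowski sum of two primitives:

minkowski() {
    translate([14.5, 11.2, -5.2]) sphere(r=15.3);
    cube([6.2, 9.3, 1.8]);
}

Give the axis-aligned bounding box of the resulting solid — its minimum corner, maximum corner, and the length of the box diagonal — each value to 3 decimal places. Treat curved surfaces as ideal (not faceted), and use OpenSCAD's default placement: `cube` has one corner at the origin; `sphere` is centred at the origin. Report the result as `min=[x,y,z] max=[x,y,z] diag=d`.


min=[-0.800,-4.100,-20.500] max=[36.000,35.800,11.900] diag=63.214

A = translate([14.5, 11.2, -5.2]) sphere(r=15.3) → bbox [-0.8,-4.1,-20.5] .. [29.8,26.5,10.1]
B = cube([6.2, 9.3, 1.8]) → bbox [0,0,0] .. [6.2,9.3,1.8]
lo = A.lo+B.lo = [-0.8+0, -4.1+0, -20.5+0] = [-0.800,-4.100,-20.500]
hi = A.hi+B.hi = [29.8+6.2, 26.5+9.3, 10.1+1.8] = [36.000,35.800,11.900]
diag = √(36.8²+39.9²+32.4²) = √3996.01 = 63.214


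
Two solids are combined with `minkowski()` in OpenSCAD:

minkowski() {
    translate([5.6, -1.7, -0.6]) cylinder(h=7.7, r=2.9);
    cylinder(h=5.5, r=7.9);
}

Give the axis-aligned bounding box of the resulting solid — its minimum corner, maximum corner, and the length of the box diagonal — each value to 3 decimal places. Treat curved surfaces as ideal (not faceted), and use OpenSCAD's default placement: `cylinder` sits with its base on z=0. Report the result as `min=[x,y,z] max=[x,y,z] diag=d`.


min=[-5.200,-12.500,-0.600] max=[16.400,9.100,12.600] diag=33.277

A = translate([5.6, -1.7, -0.6]) cylinder(h=7.7, r=2.9) → bbox [2.7,-4.6,-0.6] .. [8.5,1.2,7.1]
B = cylinder(h=5.5, r=7.9) → bbox [-7.9,-7.9,0] .. [7.9,7.9,5.5]
lo = A.lo+B.lo = [2.7-7.9, -4.6-7.9, -0.6+0] = [-5.200,-12.500,-0.600]
hi = A.hi+B.hi = [8.5+7.9, 1.2+7.9, 7.1+5.5] = [16.400,9.100,12.600]
diag = √(21.6²+21.6²+13.2²) = √1107.36 = 33.277


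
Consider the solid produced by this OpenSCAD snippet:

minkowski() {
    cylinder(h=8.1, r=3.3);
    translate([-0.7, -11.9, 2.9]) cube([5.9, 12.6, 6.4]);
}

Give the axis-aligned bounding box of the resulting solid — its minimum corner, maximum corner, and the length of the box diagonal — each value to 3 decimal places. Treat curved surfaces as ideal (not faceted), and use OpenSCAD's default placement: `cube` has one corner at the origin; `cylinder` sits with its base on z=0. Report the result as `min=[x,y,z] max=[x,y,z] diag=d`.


min=[-4.000,-15.200,2.900] max=[8.500,4.000,17.400] diag=27.113

A = translate([-0.7, -11.9, 2.9]) cube([5.9, 12.6, 6.4]) → bbox [-0.7,-11.9,2.9] .. [5.2,0.7,9.3]
B = cylinder(h=8.1, r=3.3) → bbox [-3.3,-3.3,0] .. [3.3,3.3,8.1]
lo = A.lo+B.lo = [-0.7-3.3, -11.9-3.3, 2.9+0] = [-4.000,-15.200,2.900]
hi = A.hi+B.hi = [5.2+3.3, 0.7+3.3, 9.3+8.1] = [8.500,4.000,17.400]
diag = √(12.5²+19.2²+14.5²) = √735.14 = 27.113


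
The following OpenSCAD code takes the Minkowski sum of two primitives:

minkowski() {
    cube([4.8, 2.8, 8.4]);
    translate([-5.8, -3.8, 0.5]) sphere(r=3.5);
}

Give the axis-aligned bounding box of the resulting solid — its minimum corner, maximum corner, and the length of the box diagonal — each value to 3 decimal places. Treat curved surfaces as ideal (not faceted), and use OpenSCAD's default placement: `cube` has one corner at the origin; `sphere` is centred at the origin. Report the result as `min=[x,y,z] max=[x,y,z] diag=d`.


min=[-9.300,-7.300,-3.000] max=[2.500,2.500,12.400] diag=21.736

A = translate([-5.8, -3.8, 0.5]) sphere(r=3.5) → bbox [-9.3,-7.3,-3] .. [-2.3,-0.3,4]
B = cube([4.8, 2.8, 8.4]) → bbox [0,0,0] .. [4.8,2.8,8.4]
lo = A.lo+B.lo = [-9.3+0, -7.3+0, -3+0] = [-9.300,-7.300,-3.000]
hi = A.hi+B.hi = [-2.3+4.8, -0.3+2.8, 4+8.4] = [2.500,2.500,12.400]
diag = √(11.8²+9.8²+15.4²) = √472.44 = 21.736


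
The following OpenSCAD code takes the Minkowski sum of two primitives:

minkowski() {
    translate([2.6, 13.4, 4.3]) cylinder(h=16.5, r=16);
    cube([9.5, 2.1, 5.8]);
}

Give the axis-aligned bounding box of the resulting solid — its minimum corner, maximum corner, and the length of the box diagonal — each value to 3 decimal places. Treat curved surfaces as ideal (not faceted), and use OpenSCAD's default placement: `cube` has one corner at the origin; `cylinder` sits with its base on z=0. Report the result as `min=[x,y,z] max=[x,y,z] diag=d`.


A = translate([2.6, 13.4, 4.3]) cylinder(h=16.5, r=16) → bbox [-13.4,-2.6,4.3] .. [18.6,29.4,20.8]
B = cube([9.5, 2.1, 5.8]) → bbox [0,0,0] .. [9.5,2.1,5.8]
lo = A.lo+B.lo = [-13.4+0, -2.6+0, 4.3+0] = [-13.400,-2.600,4.300]
hi = A.hi+B.hi = [18.6+9.5, 29.4+2.1, 20.8+5.8] = [28.100,31.500,26.600]
diag = √(41.5²+34.1²+22.3²) = √3382.35 = 58.158

min=[-13.400,-2.600,4.300] max=[28.100,31.500,26.600] diag=58.158


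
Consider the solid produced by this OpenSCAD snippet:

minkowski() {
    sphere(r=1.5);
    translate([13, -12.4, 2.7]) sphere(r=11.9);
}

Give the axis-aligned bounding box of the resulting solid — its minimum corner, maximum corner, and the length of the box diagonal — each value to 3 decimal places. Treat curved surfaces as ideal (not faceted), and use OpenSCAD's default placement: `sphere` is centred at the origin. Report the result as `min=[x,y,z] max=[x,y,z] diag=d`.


A = translate([13, -12.4, 2.7]) sphere(r=11.9) → bbox [1.1,-24.3,-9.2] .. [24.9,-0.5,14.6]
B = sphere(r=1.5) → bbox [-1.5,-1.5,-1.5] .. [1.5,1.5,1.5]
lo = A.lo+B.lo = [1.1-1.5, -24.3-1.5, -9.2-1.5] = [-0.400,-25.800,-10.700]
hi = A.hi+B.hi = [24.9+1.5, -0.5+1.5, 14.6+1.5] = [26.400,1.000,16.100]
diag = √(26.8²+26.8²+26.8²) = √2154.72 = 46.419

min=[-0.400,-25.800,-10.700] max=[26.400,1.000,16.100] diag=46.419


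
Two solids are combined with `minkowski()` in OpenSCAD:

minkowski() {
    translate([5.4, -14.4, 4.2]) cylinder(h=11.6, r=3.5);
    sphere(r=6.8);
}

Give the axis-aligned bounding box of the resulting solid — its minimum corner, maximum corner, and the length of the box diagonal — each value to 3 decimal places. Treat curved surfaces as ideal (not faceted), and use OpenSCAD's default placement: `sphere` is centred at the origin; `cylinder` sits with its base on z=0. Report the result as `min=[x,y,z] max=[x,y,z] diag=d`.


min=[-4.900,-24.700,-2.600] max=[15.700,-4.100,22.600] diag=38.520

A = translate([5.4, -14.4, 4.2]) cylinder(h=11.6, r=3.5) → bbox [1.9,-17.9,4.2] .. [8.9,-10.9,15.8]
B = sphere(r=6.8) → bbox [-6.8,-6.8,-6.8] .. [6.8,6.8,6.8]
lo = A.lo+B.lo = [1.9-6.8, -17.9-6.8, 4.2-6.8] = [-4.900,-24.700,-2.600]
hi = A.hi+B.hi = [8.9+6.8, -10.9+6.8, 15.8+6.8] = [15.700,-4.100,22.600]
diag = √(20.6²+20.6²+25.2²) = √1483.76 = 38.520


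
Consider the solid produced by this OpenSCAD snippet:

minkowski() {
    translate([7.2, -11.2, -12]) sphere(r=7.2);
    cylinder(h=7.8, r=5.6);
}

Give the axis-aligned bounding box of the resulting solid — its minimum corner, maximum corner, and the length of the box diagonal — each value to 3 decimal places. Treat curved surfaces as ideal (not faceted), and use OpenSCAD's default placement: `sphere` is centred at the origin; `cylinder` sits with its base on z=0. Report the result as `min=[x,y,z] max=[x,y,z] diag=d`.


A = translate([7.2, -11.2, -12]) sphere(r=7.2) → bbox [0,-18.4,-19.2] .. [14.4,-4,-4.8]
B = cylinder(h=7.8, r=5.6) → bbox [-5.6,-5.6,0] .. [5.6,5.6,7.8]
lo = A.lo+B.lo = [0-5.6, -18.4-5.6, -19.2+0] = [-5.600,-24.000,-19.200]
hi = A.hi+B.hi = [14.4+5.6, -4+5.6, -4.8+7.8] = [20.000,1.600,3.000]
diag = √(25.6²+25.6²+22.2²) = √1803.56 = 42.468

min=[-5.600,-24.000,-19.200] max=[20.000,1.600,3.000] diag=42.468


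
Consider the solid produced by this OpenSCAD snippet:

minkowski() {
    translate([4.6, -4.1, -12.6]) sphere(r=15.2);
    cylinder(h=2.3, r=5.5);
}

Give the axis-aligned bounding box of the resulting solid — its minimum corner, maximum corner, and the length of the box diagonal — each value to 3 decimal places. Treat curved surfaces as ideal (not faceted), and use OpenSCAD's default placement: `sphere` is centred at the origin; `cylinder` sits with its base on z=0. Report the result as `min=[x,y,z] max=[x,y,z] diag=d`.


A = translate([4.6, -4.1, -12.6]) sphere(r=15.2) → bbox [-10.6,-19.3,-27.8] .. [19.8,11.1,2.6]
B = cylinder(h=2.3, r=5.5) → bbox [-5.5,-5.5,0] .. [5.5,5.5,2.3]
lo = A.lo+B.lo = [-10.6-5.5, -19.3-5.5, -27.8+0] = [-16.100,-24.800,-27.800]
hi = A.hi+B.hi = [19.8+5.5, 11.1+5.5, 2.6+2.3] = [25.300,16.600,4.900]
diag = √(41.4²+41.4²+32.7²) = √4497.21 = 67.061

min=[-16.100,-24.800,-27.800] max=[25.300,16.600,4.900] diag=67.061


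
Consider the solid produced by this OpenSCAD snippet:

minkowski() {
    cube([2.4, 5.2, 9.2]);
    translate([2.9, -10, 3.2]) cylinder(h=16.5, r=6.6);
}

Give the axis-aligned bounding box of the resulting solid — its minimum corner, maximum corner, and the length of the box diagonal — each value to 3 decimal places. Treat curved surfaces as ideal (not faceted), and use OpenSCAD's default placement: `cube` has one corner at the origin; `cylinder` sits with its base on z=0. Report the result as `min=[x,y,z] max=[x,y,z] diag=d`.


min=[-3.700,-16.600,3.200] max=[11.900,1.800,28.900] diag=35.248

A = translate([2.9, -10, 3.2]) cylinder(h=16.5, r=6.6) → bbox [-3.7,-16.6,3.2] .. [9.5,-3.4,19.7]
B = cube([2.4, 5.2, 9.2]) → bbox [0,0,0] .. [2.4,5.2,9.2]
lo = A.lo+B.lo = [-3.7+0, -16.6+0, 3.2+0] = [-3.700,-16.600,3.200]
hi = A.hi+B.hi = [9.5+2.4, -3.4+5.2, 19.7+9.2] = [11.900,1.800,28.900]
diag = √(15.6²+18.4²+25.7²) = √1242.41 = 35.248


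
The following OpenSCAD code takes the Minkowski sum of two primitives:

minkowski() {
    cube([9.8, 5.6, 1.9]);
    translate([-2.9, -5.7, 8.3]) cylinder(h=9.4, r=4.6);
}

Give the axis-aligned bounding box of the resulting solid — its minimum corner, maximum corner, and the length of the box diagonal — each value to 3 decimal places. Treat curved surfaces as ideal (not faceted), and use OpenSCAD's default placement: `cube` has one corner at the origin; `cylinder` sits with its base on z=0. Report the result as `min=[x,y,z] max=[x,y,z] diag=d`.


A = translate([-2.9, -5.7, 8.3]) cylinder(h=9.4, r=4.6) → bbox [-7.5,-10.3,8.3] .. [1.7,-1.1,17.7]
B = cube([9.8, 5.6, 1.9]) → bbox [0,0,0] .. [9.8,5.6,1.9]
lo = A.lo+B.lo = [-7.5+0, -10.3+0, 8.3+0] = [-7.500,-10.300,8.300]
hi = A.hi+B.hi = [1.7+9.8, -1.1+5.6, 17.7+1.9] = [11.500,4.500,19.600]
diag = √(19²+14.8²+11.3²) = √707.73 = 26.603

min=[-7.500,-10.300,8.300] max=[11.500,4.500,19.600] diag=26.603


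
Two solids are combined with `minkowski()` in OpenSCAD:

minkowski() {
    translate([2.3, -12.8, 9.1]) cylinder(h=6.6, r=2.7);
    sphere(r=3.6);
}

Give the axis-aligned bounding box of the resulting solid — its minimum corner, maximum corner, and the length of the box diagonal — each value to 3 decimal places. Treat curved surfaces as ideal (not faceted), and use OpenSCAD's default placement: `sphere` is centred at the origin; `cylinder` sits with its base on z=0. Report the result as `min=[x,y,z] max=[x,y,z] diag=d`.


min=[-4.000,-19.100,5.500] max=[8.600,-6.500,19.300] diag=22.538

A = translate([2.3, -12.8, 9.1]) cylinder(h=6.6, r=2.7) → bbox [-0.4,-15.5,9.1] .. [5,-10.1,15.7]
B = sphere(r=3.6) → bbox [-3.6,-3.6,-3.6] .. [3.6,3.6,3.6]
lo = A.lo+B.lo = [-0.4-3.6, -15.5-3.6, 9.1-3.6] = [-4.000,-19.100,5.500]
hi = A.hi+B.hi = [5+3.6, -10.1+3.6, 15.7+3.6] = [8.600,-6.500,19.300]
diag = √(12.6²+12.6²+13.8²) = √507.96 = 22.538


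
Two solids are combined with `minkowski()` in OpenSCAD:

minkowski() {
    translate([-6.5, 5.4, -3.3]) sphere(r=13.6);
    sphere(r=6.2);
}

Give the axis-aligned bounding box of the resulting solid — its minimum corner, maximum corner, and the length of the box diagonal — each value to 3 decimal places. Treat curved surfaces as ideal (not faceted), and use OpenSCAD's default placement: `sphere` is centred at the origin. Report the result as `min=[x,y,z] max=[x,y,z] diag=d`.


A = translate([-6.5, 5.4, -3.3]) sphere(r=13.6) → bbox [-20.1,-8.2,-16.9] .. [7.1,19,10.3]
B = sphere(r=6.2) → bbox [-6.2,-6.2,-6.2] .. [6.2,6.2,6.2]
lo = A.lo+B.lo = [-20.1-6.2, -8.2-6.2, -16.9-6.2] = [-26.300,-14.400,-23.100]
hi = A.hi+B.hi = [7.1+6.2, 19+6.2, 10.3+6.2] = [13.300,25.200,16.500]
diag = √(39.6²+39.6²+39.6²) = √4704.48 = 68.589

min=[-26.300,-14.400,-23.100] max=[13.300,25.200,16.500] diag=68.589


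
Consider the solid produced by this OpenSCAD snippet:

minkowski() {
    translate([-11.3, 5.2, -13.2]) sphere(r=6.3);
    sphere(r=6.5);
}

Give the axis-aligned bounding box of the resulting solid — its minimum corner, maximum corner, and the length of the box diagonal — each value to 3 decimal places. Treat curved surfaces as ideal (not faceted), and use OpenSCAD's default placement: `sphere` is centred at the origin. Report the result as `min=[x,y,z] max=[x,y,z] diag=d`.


A = translate([-11.3, 5.2, -13.2]) sphere(r=6.3) → bbox [-17.6,-1.1,-19.5] .. [-5,11.5,-6.9]
B = sphere(r=6.5) → bbox [-6.5,-6.5,-6.5] .. [6.5,6.5,6.5]
lo = A.lo+B.lo = [-17.6-6.5, -1.1-6.5, -19.5-6.5] = [-24.100,-7.600,-26.000]
hi = A.hi+B.hi = [-5+6.5, 11.5+6.5, -6.9+6.5] = [1.500,18.000,-0.400]
diag = √(25.6²+25.6²+25.6²) = √1966.08 = 44.341

min=[-24.100,-7.600,-26.000] max=[1.500,18.000,-0.400] diag=44.341


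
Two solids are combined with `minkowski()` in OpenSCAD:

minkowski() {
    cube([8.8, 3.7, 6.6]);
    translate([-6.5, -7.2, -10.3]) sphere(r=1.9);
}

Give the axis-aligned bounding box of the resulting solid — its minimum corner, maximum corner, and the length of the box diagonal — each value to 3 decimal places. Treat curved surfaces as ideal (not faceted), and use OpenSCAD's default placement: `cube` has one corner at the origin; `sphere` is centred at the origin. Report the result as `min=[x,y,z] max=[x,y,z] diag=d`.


A = translate([-6.5, -7.2, -10.3]) sphere(r=1.9) → bbox [-8.4,-9.1,-12.2] .. [-4.6,-5.3,-8.4]
B = cube([8.8, 3.7, 6.6]) → bbox [0,0,0] .. [8.8,3.7,6.6]
lo = A.lo+B.lo = [-8.4+0, -9.1+0, -12.2+0] = [-8.400,-9.100,-12.200]
hi = A.hi+B.hi = [-4.6+8.8, -5.3+3.7, -8.4+6.6] = [4.200,-1.600,-1.800]
diag = √(12.6²+7.5²+10.4²) = √323.17 = 17.977

min=[-8.400,-9.100,-12.200] max=[4.200,-1.600,-1.800] diag=17.977


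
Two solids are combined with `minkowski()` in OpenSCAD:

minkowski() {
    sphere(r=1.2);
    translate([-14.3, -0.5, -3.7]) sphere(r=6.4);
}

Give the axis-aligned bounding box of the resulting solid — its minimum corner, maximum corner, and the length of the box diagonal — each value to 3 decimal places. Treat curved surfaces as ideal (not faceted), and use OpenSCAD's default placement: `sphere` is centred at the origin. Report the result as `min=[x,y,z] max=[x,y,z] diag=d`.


min=[-21.900,-8.100,-11.300] max=[-6.700,7.100,3.900] diag=26.327

A = translate([-14.3, -0.5, -3.7]) sphere(r=6.4) → bbox [-20.7,-6.9,-10.1] .. [-7.9,5.9,2.7]
B = sphere(r=1.2) → bbox [-1.2,-1.2,-1.2] .. [1.2,1.2,1.2]
lo = A.lo+B.lo = [-20.7-1.2, -6.9-1.2, -10.1-1.2] = [-21.900,-8.100,-11.300]
hi = A.hi+B.hi = [-7.9+1.2, 5.9+1.2, 2.7+1.2] = [-6.700,7.100,3.900]
diag = √(15.2²+15.2²+15.2²) = √693.12 = 26.327


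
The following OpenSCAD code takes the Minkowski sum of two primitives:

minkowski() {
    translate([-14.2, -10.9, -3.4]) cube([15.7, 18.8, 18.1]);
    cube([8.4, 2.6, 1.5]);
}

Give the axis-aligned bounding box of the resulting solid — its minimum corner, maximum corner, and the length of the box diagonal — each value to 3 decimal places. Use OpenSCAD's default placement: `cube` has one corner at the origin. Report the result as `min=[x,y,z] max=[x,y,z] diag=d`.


A = translate([-14.2, -10.9, -3.4]) cube([15.7, 18.8, 18.1]) → bbox [-14.2,-10.9,-3.4] .. [1.5,7.9,14.7]
B = cube([8.4, 2.6, 1.5]) → bbox [0,0,0] .. [8.4,2.6,1.5]
lo = A.lo+B.lo = [-14.2+0, -10.9+0, -3.4+0] = [-14.200,-10.900,-3.400]
hi = A.hi+B.hi = [1.5+8.4, 7.9+2.6, 14.7+1.5] = [9.900,10.500,16.200]
diag = √(24.1²+21.4²+19.6²) = √1422.93 = 37.722

min=[-14.200,-10.900,-3.400] max=[9.900,10.500,16.200] diag=37.722


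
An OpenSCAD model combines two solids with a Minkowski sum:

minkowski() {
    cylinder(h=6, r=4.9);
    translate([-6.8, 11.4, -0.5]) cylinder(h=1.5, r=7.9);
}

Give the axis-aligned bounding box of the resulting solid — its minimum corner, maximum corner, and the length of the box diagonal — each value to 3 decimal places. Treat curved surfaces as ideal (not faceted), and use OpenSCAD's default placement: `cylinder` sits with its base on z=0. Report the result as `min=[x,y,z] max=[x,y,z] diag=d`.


A = translate([-6.8, 11.4, -0.5]) cylinder(h=1.5, r=7.9) → bbox [-14.7,3.5,-0.5] .. [1.1,19.3,1]
B = cylinder(h=6, r=4.9) → bbox [-4.9,-4.9,0] .. [4.9,4.9,6]
lo = A.lo+B.lo = [-14.7-4.9, 3.5-4.9, -0.5+0] = [-19.600,-1.400,-0.500]
hi = A.hi+B.hi = [1.1+4.9, 19.3+4.9, 1+6] = [6.000,24.200,7.000]
diag = √(25.6²+25.6²+7.5²) = √1366.97 = 36.973

min=[-19.600,-1.400,-0.500] max=[6.000,24.200,7.000] diag=36.973


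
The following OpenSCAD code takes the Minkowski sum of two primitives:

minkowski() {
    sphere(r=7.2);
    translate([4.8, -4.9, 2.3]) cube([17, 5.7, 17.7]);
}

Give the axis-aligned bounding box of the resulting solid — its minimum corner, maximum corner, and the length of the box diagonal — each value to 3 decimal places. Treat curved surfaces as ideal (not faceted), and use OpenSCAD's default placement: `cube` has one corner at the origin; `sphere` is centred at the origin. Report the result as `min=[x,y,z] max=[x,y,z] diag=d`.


min=[-2.400,-12.100,-4.900] max=[29.000,8.000,27.200] diag=49.197

A = translate([4.8, -4.9, 2.3]) cube([17, 5.7, 17.7]) → bbox [4.8,-4.9,2.3] .. [21.8,0.8,20]
B = sphere(r=7.2) → bbox [-7.2,-7.2,-7.2] .. [7.2,7.2,7.2]
lo = A.lo+B.lo = [4.8-7.2, -4.9-7.2, 2.3-7.2] = [-2.400,-12.100,-4.900]
hi = A.hi+B.hi = [21.8+7.2, 0.8+7.2, 20+7.2] = [29.000,8.000,27.200]
diag = √(31.4²+20.1²+32.1²) = √2420.38 = 49.197


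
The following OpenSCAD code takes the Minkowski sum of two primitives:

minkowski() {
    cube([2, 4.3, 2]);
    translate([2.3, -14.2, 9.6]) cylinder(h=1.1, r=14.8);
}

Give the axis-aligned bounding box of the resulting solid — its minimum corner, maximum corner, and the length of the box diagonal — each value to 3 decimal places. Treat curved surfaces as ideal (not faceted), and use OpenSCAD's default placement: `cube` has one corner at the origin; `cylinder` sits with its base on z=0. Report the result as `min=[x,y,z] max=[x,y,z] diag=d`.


min=[-12.500,-29.000,9.600] max=[19.100,4.900,12.700] diag=46.448

A = translate([2.3, -14.2, 9.6]) cylinder(h=1.1, r=14.8) → bbox [-12.5,-29,9.6] .. [17.1,0.6,10.7]
B = cube([2, 4.3, 2]) → bbox [0,0,0] .. [2,4.3,2]
lo = A.lo+B.lo = [-12.5+0, -29+0, 9.6+0] = [-12.500,-29.000,9.600]
hi = A.hi+B.hi = [17.1+2, 0.6+4.3, 10.7+2] = [19.100,4.900,12.700]
diag = √(31.6²+33.9²+3.1²) = √2157.38 = 46.448


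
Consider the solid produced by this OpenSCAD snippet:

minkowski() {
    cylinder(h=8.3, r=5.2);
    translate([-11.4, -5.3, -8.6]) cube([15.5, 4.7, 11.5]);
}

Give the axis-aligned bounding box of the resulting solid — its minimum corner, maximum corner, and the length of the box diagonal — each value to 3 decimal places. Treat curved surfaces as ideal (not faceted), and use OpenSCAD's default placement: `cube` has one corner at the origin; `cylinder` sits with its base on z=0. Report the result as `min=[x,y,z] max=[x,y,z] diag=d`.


A = translate([-11.4, -5.3, -8.6]) cube([15.5, 4.7, 11.5]) → bbox [-11.4,-5.3,-8.6] .. [4.1,-0.6,2.9]
B = cylinder(h=8.3, r=5.2) → bbox [-5.2,-5.2,0] .. [5.2,5.2,8.3]
lo = A.lo+B.lo = [-11.4-5.2, -5.3-5.2, -8.6+0] = [-16.600,-10.500,-8.600]
hi = A.hi+B.hi = [4.1+5.2, -0.6+5.2, 2.9+8.3] = [9.300,4.600,11.200]
diag = √(25.9²+15.1²+19.8²) = √1290.86 = 35.929

min=[-16.600,-10.500,-8.600] max=[9.300,4.600,11.200] diag=35.929


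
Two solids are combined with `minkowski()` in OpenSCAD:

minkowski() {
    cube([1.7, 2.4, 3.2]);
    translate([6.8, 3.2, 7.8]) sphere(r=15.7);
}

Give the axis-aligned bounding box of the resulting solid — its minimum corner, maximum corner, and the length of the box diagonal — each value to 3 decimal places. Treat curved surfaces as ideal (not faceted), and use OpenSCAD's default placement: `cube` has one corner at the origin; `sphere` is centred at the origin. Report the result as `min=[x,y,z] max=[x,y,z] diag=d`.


A = translate([6.8, 3.2, 7.8]) sphere(r=15.7) → bbox [-8.9,-12.5,-7.9] .. [22.5,18.9,23.5]
B = cube([1.7, 2.4, 3.2]) → bbox [0,0,0] .. [1.7,2.4,3.2]
lo = A.lo+B.lo = [-8.9+0, -12.5+0, -7.9+0] = [-8.900,-12.500,-7.900]
hi = A.hi+B.hi = [22.5+1.7, 18.9+2.4, 23.5+3.2] = [24.200,21.300,26.700]
diag = √(33.1²+33.8²+34.6²) = √3435.21 = 58.611

min=[-8.900,-12.500,-7.900] max=[24.200,21.300,26.700] diag=58.611


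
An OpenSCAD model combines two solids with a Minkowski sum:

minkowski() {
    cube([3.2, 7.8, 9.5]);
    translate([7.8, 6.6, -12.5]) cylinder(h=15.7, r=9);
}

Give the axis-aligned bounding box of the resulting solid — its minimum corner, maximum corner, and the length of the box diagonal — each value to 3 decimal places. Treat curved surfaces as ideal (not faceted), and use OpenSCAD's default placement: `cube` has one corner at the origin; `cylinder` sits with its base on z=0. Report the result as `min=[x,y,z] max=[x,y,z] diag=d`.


A = translate([7.8, 6.6, -12.5]) cylinder(h=15.7, r=9) → bbox [-1.2,-2.4,-12.5] .. [16.8,15.6,3.2]
B = cube([3.2, 7.8, 9.5]) → bbox [0,0,0] .. [3.2,7.8,9.5]
lo = A.lo+B.lo = [-1.2+0, -2.4+0, -12.5+0] = [-1.200,-2.400,-12.500]
hi = A.hi+B.hi = [16.8+3.2, 15.6+7.8, 3.2+9.5] = [20.000,23.400,12.700]
diag = √(21.2²+25.8²+25.2²) = √1750.12 = 41.834

min=[-1.200,-2.400,-12.500] max=[20.000,23.400,12.700] diag=41.834


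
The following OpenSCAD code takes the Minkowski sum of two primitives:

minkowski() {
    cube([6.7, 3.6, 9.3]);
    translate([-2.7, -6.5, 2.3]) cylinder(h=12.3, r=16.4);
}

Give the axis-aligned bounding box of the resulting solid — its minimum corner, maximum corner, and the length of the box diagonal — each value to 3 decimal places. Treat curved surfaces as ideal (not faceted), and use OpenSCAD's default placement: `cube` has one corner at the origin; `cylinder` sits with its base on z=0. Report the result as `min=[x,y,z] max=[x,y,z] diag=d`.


A = translate([-2.7, -6.5, 2.3]) cylinder(h=12.3, r=16.4) → bbox [-19.1,-22.9,2.3] .. [13.7,9.9,14.6]
B = cube([6.7, 3.6, 9.3]) → bbox [0,0,0] .. [6.7,3.6,9.3]
lo = A.lo+B.lo = [-19.1+0, -22.9+0, 2.3+0] = [-19.100,-22.900,2.300]
hi = A.hi+B.hi = [13.7+6.7, 9.9+3.6, 14.6+9.3] = [20.400,13.500,23.900]
diag = √(39.5²+36.4²+21.6²) = √3351.77 = 57.894

min=[-19.100,-22.900,2.300] max=[20.400,13.500,23.900] diag=57.894


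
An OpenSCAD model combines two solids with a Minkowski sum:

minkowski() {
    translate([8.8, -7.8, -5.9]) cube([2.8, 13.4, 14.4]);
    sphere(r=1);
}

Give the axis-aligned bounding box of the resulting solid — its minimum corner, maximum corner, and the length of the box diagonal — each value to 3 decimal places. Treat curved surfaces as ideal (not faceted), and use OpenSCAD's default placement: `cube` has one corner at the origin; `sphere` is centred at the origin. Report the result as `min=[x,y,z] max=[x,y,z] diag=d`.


min=[7.800,-8.800,-6.900] max=[12.600,6.600,9.500] diag=23.003

A = translate([8.8, -7.8, -5.9]) cube([2.8, 13.4, 14.4]) → bbox [8.8,-7.8,-5.9] .. [11.6,5.6,8.5]
B = sphere(r=1) → bbox [-1,-1,-1] .. [1,1,1]
lo = A.lo+B.lo = [8.8-1, -7.8-1, -5.9-1] = [7.800,-8.800,-6.900]
hi = A.hi+B.hi = [11.6+1, 5.6+1, 8.5+1] = [12.600,6.600,9.500]
diag = √(4.8²+15.4²+16.4²) = √529.16 = 23.003


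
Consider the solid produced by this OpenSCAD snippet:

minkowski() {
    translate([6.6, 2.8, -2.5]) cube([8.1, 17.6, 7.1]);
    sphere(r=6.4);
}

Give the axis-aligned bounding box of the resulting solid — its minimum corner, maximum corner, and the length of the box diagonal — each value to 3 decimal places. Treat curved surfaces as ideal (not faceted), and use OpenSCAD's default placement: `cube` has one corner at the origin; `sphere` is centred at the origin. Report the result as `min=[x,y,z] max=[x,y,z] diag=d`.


A = translate([6.6, 2.8, -2.5]) cube([8.1, 17.6, 7.1]) → bbox [6.6,2.8,-2.5] .. [14.7,20.4,4.6]
B = sphere(r=6.4) → bbox [-6.4,-6.4,-6.4] .. [6.4,6.4,6.4]
lo = A.lo+B.lo = [6.6-6.4, 2.8-6.4, -2.5-6.4] = [0.200,-3.600,-8.900]
hi = A.hi+B.hi = [14.7+6.4, 20.4+6.4, 4.6+6.4] = [21.100,26.800,11.000]
diag = √(20.9²+30.4²+19.9²) = √1756.98 = 41.916

min=[0.200,-3.600,-8.900] max=[21.100,26.800,11.000] diag=41.916


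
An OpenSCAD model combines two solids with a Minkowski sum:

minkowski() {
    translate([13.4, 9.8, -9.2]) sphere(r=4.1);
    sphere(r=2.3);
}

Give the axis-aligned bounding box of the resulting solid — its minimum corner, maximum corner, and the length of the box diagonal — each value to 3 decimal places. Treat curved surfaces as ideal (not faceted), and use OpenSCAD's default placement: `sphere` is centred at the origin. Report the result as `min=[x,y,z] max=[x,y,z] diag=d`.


A = translate([13.4, 9.8, -9.2]) sphere(r=4.1) → bbox [9.3,5.7,-13.3] .. [17.5,13.9,-5.1]
B = sphere(r=2.3) → bbox [-2.3,-2.3,-2.3] .. [2.3,2.3,2.3]
lo = A.lo+B.lo = [9.3-2.3, 5.7-2.3, -13.3-2.3] = [7.000,3.400,-15.600]
hi = A.hi+B.hi = [17.5+2.3, 13.9+2.3, -5.1+2.3] = [19.800,16.200,-2.800]
diag = √(12.8²+12.8²+12.8²) = √491.52 = 22.170

min=[7.000,3.400,-15.600] max=[19.800,16.200,-2.800] diag=22.170


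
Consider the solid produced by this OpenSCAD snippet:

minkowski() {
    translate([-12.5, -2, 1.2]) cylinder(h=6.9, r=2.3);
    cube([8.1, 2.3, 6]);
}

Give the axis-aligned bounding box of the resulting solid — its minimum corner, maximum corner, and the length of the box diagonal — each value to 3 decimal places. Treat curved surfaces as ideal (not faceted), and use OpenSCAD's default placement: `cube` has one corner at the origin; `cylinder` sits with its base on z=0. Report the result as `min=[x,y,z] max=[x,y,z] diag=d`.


A = translate([-12.5, -2, 1.2]) cylinder(h=6.9, r=2.3) → bbox [-14.8,-4.3,1.2] .. [-10.2,0.3,8.1]
B = cube([8.1, 2.3, 6]) → bbox [0,0,0] .. [8.1,2.3,6]
lo = A.lo+B.lo = [-14.8+0, -4.3+0, 1.2+0] = [-14.800,-4.300,1.200]
hi = A.hi+B.hi = [-10.2+8.1, 0.3+2.3, 8.1+6] = [-2.100,2.600,14.100]
diag = √(12.7²+6.9²+12.9²) = √375.31 = 19.373

min=[-14.800,-4.300,1.200] max=[-2.100,2.600,14.100] diag=19.373


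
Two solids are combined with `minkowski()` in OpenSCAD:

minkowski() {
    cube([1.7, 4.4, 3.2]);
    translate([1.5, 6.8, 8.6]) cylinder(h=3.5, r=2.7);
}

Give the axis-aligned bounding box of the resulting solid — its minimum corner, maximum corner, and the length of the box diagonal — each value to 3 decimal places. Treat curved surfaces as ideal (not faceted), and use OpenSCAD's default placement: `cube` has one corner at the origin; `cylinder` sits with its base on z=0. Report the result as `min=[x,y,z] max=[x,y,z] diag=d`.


min=[-1.200,4.100,8.600] max=[5.900,13.900,15.300] diag=13.833

A = translate([1.5, 6.8, 8.6]) cylinder(h=3.5, r=2.7) → bbox [-1.2,4.1,8.6] .. [4.2,9.5,12.1]
B = cube([1.7, 4.4, 3.2]) → bbox [0,0,0] .. [1.7,4.4,3.2]
lo = A.lo+B.lo = [-1.2+0, 4.1+0, 8.6+0] = [-1.200,4.100,8.600]
hi = A.hi+B.hi = [4.2+1.7, 9.5+4.4, 12.1+3.2] = [5.900,13.900,15.300]
diag = √(7.1²+9.8²+6.7²) = √191.34 = 13.833


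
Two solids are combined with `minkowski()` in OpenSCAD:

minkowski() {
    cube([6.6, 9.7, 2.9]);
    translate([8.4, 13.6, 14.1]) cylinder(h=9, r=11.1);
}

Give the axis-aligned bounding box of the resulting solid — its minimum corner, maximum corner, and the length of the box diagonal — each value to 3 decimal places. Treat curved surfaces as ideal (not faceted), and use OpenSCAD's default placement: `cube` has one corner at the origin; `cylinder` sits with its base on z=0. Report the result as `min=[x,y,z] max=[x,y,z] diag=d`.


A = translate([8.4, 13.6, 14.1]) cylinder(h=9, r=11.1) → bbox [-2.7,2.5,14.1] .. [19.5,24.7,23.1]
B = cube([6.6, 9.7, 2.9]) → bbox [0,0,0] .. [6.6,9.7,2.9]
lo = A.lo+B.lo = [-2.7+0, 2.5+0, 14.1+0] = [-2.700,2.500,14.100]
hi = A.hi+B.hi = [19.5+6.6, 24.7+9.7, 23.1+2.9] = [26.100,34.400,26.000]
diag = √(28.8²+31.9²+11.9²) = √1988.66 = 44.594

min=[-2.700,2.500,14.100] max=[26.100,34.400,26.000] diag=44.594


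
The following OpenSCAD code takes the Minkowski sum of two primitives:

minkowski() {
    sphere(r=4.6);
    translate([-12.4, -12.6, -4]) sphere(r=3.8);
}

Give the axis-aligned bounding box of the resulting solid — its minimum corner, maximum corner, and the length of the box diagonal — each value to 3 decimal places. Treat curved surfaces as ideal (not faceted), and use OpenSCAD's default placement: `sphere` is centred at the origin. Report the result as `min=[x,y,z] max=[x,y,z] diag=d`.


min=[-20.800,-21.000,-12.400] max=[-4.000,-4.200,4.400] diag=29.098

A = translate([-12.4, -12.6, -4]) sphere(r=3.8) → bbox [-16.2,-16.4,-7.8] .. [-8.6,-8.8,-0.2]
B = sphere(r=4.6) → bbox [-4.6,-4.6,-4.6] .. [4.6,4.6,4.6]
lo = A.lo+B.lo = [-16.2-4.6, -16.4-4.6, -7.8-4.6] = [-20.800,-21.000,-12.400]
hi = A.hi+B.hi = [-8.6+4.6, -8.8+4.6, -0.2+4.6] = [-4.000,-4.200,4.400]
diag = √(16.8²+16.8²+16.8²) = √846.72 = 29.098


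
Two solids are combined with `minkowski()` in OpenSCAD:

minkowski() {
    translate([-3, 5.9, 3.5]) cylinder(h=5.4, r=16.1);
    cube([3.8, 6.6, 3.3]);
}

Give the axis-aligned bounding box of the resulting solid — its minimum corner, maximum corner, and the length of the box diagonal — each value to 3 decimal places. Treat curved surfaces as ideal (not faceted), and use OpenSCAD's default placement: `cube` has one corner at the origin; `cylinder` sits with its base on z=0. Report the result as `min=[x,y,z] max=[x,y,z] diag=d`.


min=[-19.100,-10.200,3.500] max=[16.900,28.600,12.200] diag=53.639

A = translate([-3, 5.9, 3.5]) cylinder(h=5.4, r=16.1) → bbox [-19.1,-10.2,3.5] .. [13.1,22,8.9]
B = cube([3.8, 6.6, 3.3]) → bbox [0,0,0] .. [3.8,6.6,3.3]
lo = A.lo+B.lo = [-19.1+0, -10.2+0, 3.5+0] = [-19.100,-10.200,3.500]
hi = A.hi+B.hi = [13.1+3.8, 22+6.6, 8.9+3.3] = [16.900,28.600,12.200]
diag = √(36²+38.8²+8.7²) = √2877.13 = 53.639


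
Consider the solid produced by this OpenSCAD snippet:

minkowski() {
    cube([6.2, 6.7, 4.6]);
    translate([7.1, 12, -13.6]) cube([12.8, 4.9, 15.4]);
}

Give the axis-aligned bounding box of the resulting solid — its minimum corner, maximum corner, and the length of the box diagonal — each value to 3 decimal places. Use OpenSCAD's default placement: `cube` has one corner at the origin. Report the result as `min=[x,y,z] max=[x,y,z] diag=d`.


min=[7.100,12.000,-13.600] max=[26.100,23.600,6.400] diag=29.926

A = translate([7.1, 12, -13.6]) cube([12.8, 4.9, 15.4]) → bbox [7.1,12,-13.6] .. [19.9,16.9,1.8]
B = cube([6.2, 6.7, 4.6]) → bbox [0,0,0] .. [6.2,6.7,4.6]
lo = A.lo+B.lo = [7.1+0, 12+0, -13.6+0] = [7.100,12.000,-13.600]
hi = A.hi+B.hi = [19.9+6.2, 16.9+6.7, 1.8+4.6] = [26.100,23.600,6.400]
diag = √(19²+11.6²+20²) = √895.56 = 29.926


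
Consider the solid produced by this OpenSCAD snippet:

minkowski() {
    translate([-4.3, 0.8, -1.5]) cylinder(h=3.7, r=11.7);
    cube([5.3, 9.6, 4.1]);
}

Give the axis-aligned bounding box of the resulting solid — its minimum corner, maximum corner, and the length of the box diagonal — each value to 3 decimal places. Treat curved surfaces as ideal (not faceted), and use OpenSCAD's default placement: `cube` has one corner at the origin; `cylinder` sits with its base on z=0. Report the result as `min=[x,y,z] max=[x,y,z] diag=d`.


min=[-16.000,-10.900,-1.500] max=[12.700,22.100,6.300] diag=44.424

A = translate([-4.3, 0.8, -1.5]) cylinder(h=3.7, r=11.7) → bbox [-16,-10.9,-1.5] .. [7.4,12.5,2.2]
B = cube([5.3, 9.6, 4.1]) → bbox [0,0,0] .. [5.3,9.6,4.1]
lo = A.lo+B.lo = [-16+0, -10.9+0, -1.5+0] = [-16.000,-10.900,-1.500]
hi = A.hi+B.hi = [7.4+5.3, 12.5+9.6, 2.2+4.1] = [12.700,22.100,6.300]
diag = √(28.7²+33²+7.8²) = √1973.53 = 44.424


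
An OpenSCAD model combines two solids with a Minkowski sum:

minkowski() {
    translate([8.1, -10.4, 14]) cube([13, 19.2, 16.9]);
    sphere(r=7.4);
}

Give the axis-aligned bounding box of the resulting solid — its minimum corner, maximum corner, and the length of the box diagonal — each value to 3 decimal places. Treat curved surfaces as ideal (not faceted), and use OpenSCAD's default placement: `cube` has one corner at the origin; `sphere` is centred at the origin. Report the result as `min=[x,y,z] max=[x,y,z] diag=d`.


A = translate([8.1, -10.4, 14]) cube([13, 19.2, 16.9]) → bbox [8.1,-10.4,14] .. [21.1,8.8,30.9]
B = sphere(r=7.4) → bbox [-7.4,-7.4,-7.4] .. [7.4,7.4,7.4]
lo = A.lo+B.lo = [8.1-7.4, -10.4-7.4, 14-7.4] = [0.700,-17.800,6.600]
hi = A.hi+B.hi = [21.1+7.4, 8.8+7.4, 30.9+7.4] = [28.500,16.200,38.300]
diag = √(27.8²+34²+31.7²) = √2933.73 = 54.164

min=[0.700,-17.800,6.600] max=[28.500,16.200,38.300] diag=54.164


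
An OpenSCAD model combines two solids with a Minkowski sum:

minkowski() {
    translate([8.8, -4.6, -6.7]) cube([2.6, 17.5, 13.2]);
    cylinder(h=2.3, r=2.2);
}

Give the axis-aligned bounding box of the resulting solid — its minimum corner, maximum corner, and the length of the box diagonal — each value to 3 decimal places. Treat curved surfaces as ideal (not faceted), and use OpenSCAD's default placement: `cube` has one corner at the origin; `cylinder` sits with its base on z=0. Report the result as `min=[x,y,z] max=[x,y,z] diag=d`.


min=[6.600,-6.800,-6.700] max=[13.600,15.100,8.800] diag=27.728

A = translate([8.8, -4.6, -6.7]) cube([2.6, 17.5, 13.2]) → bbox [8.8,-4.6,-6.7] .. [11.4,12.9,6.5]
B = cylinder(h=2.3, r=2.2) → bbox [-2.2,-2.2,0] .. [2.2,2.2,2.3]
lo = A.lo+B.lo = [8.8-2.2, -4.6-2.2, -6.7+0] = [6.600,-6.800,-6.700]
hi = A.hi+B.hi = [11.4+2.2, 12.9+2.2, 6.5+2.3] = [13.600,15.100,8.800]
diag = √(7²+21.9²+15.5²) = √768.86 = 27.728


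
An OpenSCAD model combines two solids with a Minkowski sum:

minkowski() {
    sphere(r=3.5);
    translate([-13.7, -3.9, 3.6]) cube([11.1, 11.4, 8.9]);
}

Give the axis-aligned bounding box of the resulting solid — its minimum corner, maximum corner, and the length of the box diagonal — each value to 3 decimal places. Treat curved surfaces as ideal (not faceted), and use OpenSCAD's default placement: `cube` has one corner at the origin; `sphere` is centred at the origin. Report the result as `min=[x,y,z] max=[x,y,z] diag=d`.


min=[-17.200,-7.400,0.100] max=[0.900,11.000,16.000] diag=30.315

A = translate([-13.7, -3.9, 3.6]) cube([11.1, 11.4, 8.9]) → bbox [-13.7,-3.9,3.6] .. [-2.6,7.5,12.5]
B = sphere(r=3.5) → bbox [-3.5,-3.5,-3.5] .. [3.5,3.5,3.5]
lo = A.lo+B.lo = [-13.7-3.5, -3.9-3.5, 3.6-3.5] = [-17.200,-7.400,0.100]
hi = A.hi+B.hi = [-2.6+3.5, 7.5+3.5, 12.5+3.5] = [0.900,11.000,16.000]
diag = √(18.1²+18.4²+15.9²) = √918.98 = 30.315


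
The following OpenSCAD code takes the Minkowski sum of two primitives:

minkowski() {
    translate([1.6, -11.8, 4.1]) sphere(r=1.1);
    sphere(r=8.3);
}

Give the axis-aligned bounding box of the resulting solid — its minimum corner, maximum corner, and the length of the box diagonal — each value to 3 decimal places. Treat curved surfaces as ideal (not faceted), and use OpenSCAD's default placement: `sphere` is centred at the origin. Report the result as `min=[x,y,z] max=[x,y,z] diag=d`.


A = translate([1.6, -11.8, 4.1]) sphere(r=1.1) → bbox [0.5,-12.9,3] .. [2.7,-10.7,5.2]
B = sphere(r=8.3) → bbox [-8.3,-8.3,-8.3] .. [8.3,8.3,8.3]
lo = A.lo+B.lo = [0.5-8.3, -12.9-8.3, 3-8.3] = [-7.800,-21.200,-5.300]
hi = A.hi+B.hi = [2.7+8.3, -10.7+8.3, 5.2+8.3] = [11.000,-2.400,13.500]
diag = √(18.8²+18.8²+18.8²) = √1060.32 = 32.563

min=[-7.800,-21.200,-5.300] max=[11.000,-2.400,13.500] diag=32.563


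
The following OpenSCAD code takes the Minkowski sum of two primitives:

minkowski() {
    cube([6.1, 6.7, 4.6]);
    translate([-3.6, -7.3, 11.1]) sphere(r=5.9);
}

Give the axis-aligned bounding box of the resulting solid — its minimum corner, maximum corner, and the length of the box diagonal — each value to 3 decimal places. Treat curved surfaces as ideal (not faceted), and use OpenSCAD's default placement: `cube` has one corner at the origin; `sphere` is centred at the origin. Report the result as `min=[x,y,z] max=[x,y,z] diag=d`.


A = translate([-3.6, -7.3, 11.1]) sphere(r=5.9) → bbox [-9.5,-13.2,5.2] .. [2.3,-1.4,17]
B = cube([6.1, 6.7, 4.6]) → bbox [0,0,0] .. [6.1,6.7,4.6]
lo = A.lo+B.lo = [-9.5+0, -13.2+0, 5.2+0] = [-9.500,-13.200,5.200]
hi = A.hi+B.hi = [2.3+6.1, -1.4+6.7, 17+4.6] = [8.400,5.300,21.600]
diag = √(17.9²+18.5²+16.4²) = √931.62 = 30.522

min=[-9.500,-13.200,5.200] max=[8.400,5.300,21.600] diag=30.522
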